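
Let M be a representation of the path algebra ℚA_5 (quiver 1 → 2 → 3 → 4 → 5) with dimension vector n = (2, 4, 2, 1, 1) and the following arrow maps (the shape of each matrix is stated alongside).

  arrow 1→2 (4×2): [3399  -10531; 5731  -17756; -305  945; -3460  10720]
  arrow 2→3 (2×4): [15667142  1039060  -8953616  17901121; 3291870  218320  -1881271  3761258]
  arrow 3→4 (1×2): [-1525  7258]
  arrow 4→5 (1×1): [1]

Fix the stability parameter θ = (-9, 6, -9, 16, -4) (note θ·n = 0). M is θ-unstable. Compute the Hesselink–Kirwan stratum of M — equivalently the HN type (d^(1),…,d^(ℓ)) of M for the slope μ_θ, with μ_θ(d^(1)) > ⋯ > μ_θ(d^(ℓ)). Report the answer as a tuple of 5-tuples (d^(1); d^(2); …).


Barcode: M ≅ I[1,2], I[1,3], I[2,2], I[2,5]. HN layers by μ_θ (3 steps, strictly decreasing):
  μ^(1)=6; μ^(2)=-3/2; μ^(3)=-9

((0, 2, 0, 1, 1); (0, 2, 2, 0, 0); (2, 0, 0, 0, 0))


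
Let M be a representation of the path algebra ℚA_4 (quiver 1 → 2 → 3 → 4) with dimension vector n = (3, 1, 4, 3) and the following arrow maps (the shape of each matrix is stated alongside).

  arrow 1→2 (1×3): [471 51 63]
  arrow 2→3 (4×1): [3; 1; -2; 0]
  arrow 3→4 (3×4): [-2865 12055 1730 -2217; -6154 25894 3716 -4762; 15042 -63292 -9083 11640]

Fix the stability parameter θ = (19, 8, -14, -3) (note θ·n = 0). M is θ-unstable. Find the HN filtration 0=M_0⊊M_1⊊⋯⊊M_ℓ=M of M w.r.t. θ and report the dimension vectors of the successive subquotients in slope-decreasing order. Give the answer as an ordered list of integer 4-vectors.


Via rank(M_{q-1}∘⋯∘M_p): M ≅ I[1,1]^2, I[1,3], I[3,3], I[3,4]^2, I[4,4].
μ_θ-semistable layers: μ^(1)=19; μ^(2)=13/3; μ^(3)=-3; μ^(4)=-14

((2, 0, 0, 0); (1, 1, 1, 0); (0, 0, 0, 3); (0, 0, 3, 0))


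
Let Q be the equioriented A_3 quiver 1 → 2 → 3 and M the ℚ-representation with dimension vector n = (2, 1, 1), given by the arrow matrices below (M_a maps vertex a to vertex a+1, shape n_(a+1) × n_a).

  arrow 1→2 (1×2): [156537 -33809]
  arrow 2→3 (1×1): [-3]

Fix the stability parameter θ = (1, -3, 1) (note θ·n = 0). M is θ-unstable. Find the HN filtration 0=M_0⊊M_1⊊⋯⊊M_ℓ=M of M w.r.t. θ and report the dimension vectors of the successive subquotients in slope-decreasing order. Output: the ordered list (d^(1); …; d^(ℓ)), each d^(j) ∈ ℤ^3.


Via rank(M_{q-1}∘⋯∘M_p): M ≅ I[1,1], I[1,3].
μ_θ-semistable layers: μ^(1)=1; μ^(2)=-1

((1, 0, 1); (1, 1, 0))


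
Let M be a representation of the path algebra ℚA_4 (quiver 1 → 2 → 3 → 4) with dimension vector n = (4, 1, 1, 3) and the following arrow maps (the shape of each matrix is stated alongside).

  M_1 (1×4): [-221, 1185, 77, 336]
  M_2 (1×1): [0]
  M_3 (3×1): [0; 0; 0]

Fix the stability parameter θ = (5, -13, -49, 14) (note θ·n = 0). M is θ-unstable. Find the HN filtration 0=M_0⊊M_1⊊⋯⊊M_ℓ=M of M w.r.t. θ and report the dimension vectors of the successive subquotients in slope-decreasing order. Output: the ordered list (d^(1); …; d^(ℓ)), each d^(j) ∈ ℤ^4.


Barcode: M ≅ I[1,1]^3, I[1,2], I[3,3], I[4,4]^3. HN layers by μ_θ (4 steps, strictly decreasing):
  μ^(1)=14; μ^(2)=5; μ^(3)=-4; μ^(4)=-49

((0, 0, 0, 3); (3, 0, 0, 0); (1, 1, 0, 0); (0, 0, 1, 0))


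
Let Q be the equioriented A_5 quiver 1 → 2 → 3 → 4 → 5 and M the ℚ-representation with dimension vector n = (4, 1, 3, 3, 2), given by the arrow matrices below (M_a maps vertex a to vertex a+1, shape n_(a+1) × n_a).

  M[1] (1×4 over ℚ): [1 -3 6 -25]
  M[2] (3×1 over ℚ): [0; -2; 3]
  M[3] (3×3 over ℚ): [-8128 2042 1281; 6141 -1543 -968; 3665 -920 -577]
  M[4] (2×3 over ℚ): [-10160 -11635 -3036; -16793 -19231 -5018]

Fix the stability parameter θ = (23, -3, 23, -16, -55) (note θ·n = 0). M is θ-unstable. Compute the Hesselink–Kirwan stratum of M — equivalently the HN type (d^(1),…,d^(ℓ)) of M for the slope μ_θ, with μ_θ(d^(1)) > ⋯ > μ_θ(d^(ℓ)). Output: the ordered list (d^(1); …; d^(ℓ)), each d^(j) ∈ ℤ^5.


Interval decomposition of M: I[1,1]^3, I[1,5], I[3,4], I[3,5].
HN type (ℓ=4): μ^(1)=23; μ^(2)=7/2; μ^(3)=-28/5; μ^(4)=-16

((3, 0, 0, 0, 0); (0, 0, 1, 1, 0); (1, 1, 1, 1, 1); (0, 0, 1, 1, 1))


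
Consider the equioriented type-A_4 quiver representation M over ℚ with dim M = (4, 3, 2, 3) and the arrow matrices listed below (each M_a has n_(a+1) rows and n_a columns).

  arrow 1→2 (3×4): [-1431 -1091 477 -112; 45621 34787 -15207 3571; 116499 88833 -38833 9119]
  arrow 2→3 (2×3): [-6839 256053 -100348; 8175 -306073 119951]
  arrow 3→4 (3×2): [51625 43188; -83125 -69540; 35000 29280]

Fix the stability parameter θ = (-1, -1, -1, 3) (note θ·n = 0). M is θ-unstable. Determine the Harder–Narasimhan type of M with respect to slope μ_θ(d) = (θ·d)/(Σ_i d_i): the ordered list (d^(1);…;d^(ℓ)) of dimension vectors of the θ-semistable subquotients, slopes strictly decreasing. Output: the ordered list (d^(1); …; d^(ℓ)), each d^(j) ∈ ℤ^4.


Interval decomposition of M: I[1,1]^2, I[1,3], I[1,4], I[2,2], I[4,4]^2.
HN type (ℓ=2): μ^(1)=3; μ^(2)=-1

((0, 0, 0, 3); (4, 3, 2, 0))


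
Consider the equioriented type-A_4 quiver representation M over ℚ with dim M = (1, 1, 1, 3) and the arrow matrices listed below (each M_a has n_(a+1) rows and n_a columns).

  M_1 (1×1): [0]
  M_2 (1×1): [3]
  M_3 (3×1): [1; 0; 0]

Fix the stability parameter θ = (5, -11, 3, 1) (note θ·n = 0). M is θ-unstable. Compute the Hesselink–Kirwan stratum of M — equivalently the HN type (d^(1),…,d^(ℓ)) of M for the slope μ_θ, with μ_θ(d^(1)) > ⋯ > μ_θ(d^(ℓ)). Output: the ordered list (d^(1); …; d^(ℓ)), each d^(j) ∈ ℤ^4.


Via rank(M_{q-1}∘⋯∘M_p): M ≅ I[1,1], I[2,4], I[4,4]^2.
μ_θ-semistable layers: μ^(1)=5; μ^(2)=2; μ^(3)=1; μ^(4)=-11

((1, 0, 0, 0); (0, 0, 1, 1); (0, 0, 0, 2); (0, 1, 0, 0))


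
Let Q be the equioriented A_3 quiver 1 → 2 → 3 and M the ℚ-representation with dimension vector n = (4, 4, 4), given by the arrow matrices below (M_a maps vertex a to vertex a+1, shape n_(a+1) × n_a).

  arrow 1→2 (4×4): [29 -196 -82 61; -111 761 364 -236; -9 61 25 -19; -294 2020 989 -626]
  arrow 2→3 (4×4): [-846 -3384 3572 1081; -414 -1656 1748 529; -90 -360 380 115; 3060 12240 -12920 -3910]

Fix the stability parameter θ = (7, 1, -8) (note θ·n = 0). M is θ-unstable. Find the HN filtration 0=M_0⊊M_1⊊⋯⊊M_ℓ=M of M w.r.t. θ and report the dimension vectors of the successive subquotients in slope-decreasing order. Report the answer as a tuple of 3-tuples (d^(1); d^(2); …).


Interval decomposition of M: I[1,2]^3, I[1,3], I[3,3]^3.
HN type (ℓ=3): μ^(1)=4; μ^(2)=0; μ^(3)=-8

((3, 3, 0); (1, 1, 1); (0, 0, 3))


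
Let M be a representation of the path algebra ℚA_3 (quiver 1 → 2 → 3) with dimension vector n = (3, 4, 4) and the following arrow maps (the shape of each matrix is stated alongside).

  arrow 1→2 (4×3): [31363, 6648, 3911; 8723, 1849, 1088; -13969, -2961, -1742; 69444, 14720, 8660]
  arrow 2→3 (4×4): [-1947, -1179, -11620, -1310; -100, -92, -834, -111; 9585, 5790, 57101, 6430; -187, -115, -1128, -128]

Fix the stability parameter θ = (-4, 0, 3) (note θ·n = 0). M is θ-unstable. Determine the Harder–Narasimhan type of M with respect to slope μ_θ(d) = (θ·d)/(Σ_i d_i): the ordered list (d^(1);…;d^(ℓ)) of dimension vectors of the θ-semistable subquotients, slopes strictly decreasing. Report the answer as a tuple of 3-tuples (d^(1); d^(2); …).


Barcode: M ≅ I[1,1], I[1,3]^2, I[2,2], I[2,3], I[3,3]. HN layers by μ_θ (3 steps, strictly decreasing):
  μ^(1)=3; μ^(2)=0; μ^(3)=-4

((0, 0, 4); (0, 4, 0); (3, 0, 0))


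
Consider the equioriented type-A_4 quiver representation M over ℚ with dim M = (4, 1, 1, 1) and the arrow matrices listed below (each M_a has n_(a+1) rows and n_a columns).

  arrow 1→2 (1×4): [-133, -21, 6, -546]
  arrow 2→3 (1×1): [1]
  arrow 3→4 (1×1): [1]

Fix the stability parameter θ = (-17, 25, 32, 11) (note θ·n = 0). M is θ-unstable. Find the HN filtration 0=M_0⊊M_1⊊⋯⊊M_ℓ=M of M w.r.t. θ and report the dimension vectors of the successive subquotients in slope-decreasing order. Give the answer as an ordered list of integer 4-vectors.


Barcode: M ≅ I[1,1]^3, I[1,4]. HN layers by μ_θ (2 steps, strictly decreasing):
  μ^(1)=68/3; μ^(2)=-17

((0, 1, 1, 1); (4, 0, 0, 0))


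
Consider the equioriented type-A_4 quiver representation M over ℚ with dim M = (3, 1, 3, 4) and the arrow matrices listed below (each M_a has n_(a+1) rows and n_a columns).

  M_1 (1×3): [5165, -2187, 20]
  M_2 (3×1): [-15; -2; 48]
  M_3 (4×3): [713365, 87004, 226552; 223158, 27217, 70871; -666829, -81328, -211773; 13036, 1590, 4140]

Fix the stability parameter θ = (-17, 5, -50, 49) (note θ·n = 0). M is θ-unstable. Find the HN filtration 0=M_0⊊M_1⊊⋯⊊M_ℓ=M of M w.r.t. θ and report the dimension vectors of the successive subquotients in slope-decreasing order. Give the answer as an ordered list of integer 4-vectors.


Barcode: M ≅ I[1,1]^2, I[1,4], I[3,4]^2, I[4,4]. HN layers by μ_θ (4 steps, strictly decreasing):
  μ^(1)=49; μ^(2)=-17; μ^(3)=-62/3; μ^(4)=-50

((0, 0, 0, 4); (2, 0, 0, 0); (1, 1, 1, 0); (0, 0, 2, 0))


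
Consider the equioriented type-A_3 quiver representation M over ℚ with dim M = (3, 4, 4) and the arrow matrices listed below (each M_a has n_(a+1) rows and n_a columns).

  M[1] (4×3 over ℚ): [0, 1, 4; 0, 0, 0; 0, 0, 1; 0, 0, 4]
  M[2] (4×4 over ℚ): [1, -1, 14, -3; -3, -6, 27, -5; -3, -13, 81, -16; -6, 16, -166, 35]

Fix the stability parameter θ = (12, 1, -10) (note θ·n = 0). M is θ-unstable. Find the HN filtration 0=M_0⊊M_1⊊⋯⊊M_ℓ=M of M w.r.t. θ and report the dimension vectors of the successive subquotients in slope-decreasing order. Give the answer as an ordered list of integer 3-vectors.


Barcode: M ≅ I[1,1], I[1,3]^2, I[2,3]^2. HN layers by μ_θ (3 steps, strictly decreasing):
  μ^(1)=12; μ^(2)=1; μ^(3)=-9/2

((1, 0, 0); (2, 2, 2); (0, 2, 2))


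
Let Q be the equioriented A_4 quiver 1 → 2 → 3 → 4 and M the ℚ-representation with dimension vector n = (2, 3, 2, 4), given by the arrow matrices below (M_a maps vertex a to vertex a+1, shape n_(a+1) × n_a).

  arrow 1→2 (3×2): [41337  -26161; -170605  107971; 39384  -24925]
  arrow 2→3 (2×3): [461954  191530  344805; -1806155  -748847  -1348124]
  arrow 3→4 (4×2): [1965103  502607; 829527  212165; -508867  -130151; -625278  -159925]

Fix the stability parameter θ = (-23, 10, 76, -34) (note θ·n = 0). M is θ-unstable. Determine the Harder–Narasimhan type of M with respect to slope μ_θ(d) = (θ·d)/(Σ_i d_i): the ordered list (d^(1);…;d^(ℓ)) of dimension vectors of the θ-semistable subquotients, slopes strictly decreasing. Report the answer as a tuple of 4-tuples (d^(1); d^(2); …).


Interval decomposition of M: I[1,2], I[1,4], I[2,4], I[4,4]^2.
HN type (ℓ=4): μ^(1)=21; μ^(2)=10; μ^(3)=-23; μ^(4)=-34

((0, 0, 2, 2); (0, 3, 0, 0); (2, 0, 0, 0); (0, 0, 0, 2))


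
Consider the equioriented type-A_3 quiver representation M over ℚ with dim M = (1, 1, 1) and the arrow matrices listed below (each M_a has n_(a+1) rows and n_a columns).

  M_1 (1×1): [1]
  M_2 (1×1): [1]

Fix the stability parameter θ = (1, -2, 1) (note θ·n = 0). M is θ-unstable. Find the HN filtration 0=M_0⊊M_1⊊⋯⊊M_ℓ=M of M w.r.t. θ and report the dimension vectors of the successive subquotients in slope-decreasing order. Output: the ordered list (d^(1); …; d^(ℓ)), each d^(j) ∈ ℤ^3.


Via rank(M_{q-1}∘⋯∘M_p): M ≅ I[1,3].
μ_θ-semistable layers: μ^(1)=1; μ^(2)=-1/2

((0, 0, 1); (1, 1, 0))


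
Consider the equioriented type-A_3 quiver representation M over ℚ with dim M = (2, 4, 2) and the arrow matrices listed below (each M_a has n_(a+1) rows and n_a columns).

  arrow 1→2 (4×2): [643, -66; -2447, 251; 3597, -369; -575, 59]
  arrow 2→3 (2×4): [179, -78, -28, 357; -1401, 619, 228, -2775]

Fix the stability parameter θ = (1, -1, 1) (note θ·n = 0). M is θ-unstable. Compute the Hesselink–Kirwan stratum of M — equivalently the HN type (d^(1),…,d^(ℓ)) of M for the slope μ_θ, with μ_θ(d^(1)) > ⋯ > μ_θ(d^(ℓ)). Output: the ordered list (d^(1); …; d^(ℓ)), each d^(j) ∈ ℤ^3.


Via rank(M_{q-1}∘⋯∘M_p): M ≅ I[1,3]^2, I[2,2]^2.
μ_θ-semistable layers: μ^(1)=1; μ^(2)=0; μ^(3)=-1

((0, 0, 2); (2, 2, 0); (0, 2, 0))


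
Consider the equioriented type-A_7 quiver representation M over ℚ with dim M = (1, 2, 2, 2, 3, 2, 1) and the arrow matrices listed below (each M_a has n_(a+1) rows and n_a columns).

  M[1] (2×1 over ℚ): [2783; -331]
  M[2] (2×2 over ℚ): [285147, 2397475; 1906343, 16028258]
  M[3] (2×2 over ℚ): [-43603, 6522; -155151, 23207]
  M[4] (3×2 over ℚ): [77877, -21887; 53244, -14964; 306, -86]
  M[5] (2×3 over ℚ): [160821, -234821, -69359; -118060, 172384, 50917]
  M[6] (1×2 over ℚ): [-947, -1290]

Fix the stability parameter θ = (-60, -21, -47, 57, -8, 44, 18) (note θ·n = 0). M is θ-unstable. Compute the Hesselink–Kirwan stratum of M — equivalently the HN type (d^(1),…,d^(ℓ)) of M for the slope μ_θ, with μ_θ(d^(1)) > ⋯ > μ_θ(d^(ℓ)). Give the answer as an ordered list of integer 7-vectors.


Via rank(M_{q-1}∘⋯∘M_p): M ≅ I[1,7], I[2,4], I[5,5], I[5,6].
μ_θ-semistable layers: μ^(1)=57; μ^(2)=44; μ^(3)=31; μ^(4)=49/2; μ^(5)=-8; μ^(6)=-34; μ^(7)=-60

((0, 0, 0, 1, 0, 0, 0); (0, 0, 0, 0, 0, 1, 0); (0, 0, 0, 0, 0, 1, 1); (0, 0, 0, 1, 1, 0, 0); (0, 0, 0, 0, 2, 0, 0); (0, 2, 2, 0, 0, 0, 0); (1, 0, 0, 0, 0, 0, 0))


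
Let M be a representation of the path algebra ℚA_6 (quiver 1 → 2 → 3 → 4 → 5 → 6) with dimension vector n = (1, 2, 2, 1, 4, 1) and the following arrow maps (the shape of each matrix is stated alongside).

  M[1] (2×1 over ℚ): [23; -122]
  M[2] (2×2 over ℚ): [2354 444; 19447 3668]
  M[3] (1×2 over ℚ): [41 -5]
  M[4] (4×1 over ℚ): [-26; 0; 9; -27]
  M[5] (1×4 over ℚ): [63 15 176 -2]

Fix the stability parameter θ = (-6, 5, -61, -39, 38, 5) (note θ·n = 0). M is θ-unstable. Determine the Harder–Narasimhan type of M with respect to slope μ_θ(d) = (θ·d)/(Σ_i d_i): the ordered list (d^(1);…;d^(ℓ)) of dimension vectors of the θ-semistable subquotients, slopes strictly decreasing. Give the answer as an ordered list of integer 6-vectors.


Barcode: M ≅ I[1,5], I[2,3], I[5,5]^2, I[5,6]. HN layers by μ_θ (4 steps, strictly decreasing):
  μ^(1)=38; μ^(2)=43/2; μ^(3)=-101/4; μ^(4)=-28

((0, 0, 0, 0, 3, 0); (0, 0, 0, 0, 1, 1); (1, 1, 1, 1, 0, 0); (0, 1, 1, 0, 0, 0))


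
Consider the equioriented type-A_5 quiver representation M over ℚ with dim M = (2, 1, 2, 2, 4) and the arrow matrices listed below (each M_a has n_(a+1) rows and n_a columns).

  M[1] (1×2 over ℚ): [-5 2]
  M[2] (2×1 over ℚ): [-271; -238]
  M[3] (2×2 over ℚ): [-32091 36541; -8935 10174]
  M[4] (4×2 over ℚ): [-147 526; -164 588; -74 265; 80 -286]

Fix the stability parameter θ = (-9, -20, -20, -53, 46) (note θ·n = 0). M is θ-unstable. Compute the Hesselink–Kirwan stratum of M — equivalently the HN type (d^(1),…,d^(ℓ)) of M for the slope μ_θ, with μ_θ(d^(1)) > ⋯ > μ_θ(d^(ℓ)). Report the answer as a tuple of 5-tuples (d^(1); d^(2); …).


Via rank(M_{q-1}∘⋯∘M_p): M ≅ I[1,1], I[1,5], I[3,5], I[5,5]^2.
μ_θ-semistable layers: μ^(1)=46; μ^(2)=-9; μ^(3)=-51/2; μ^(4)=-73/2

((0, 0, 0, 0, 4); (1, 0, 0, 0, 0); (1, 1, 1, 1, 0); (0, 0, 1, 1, 0))


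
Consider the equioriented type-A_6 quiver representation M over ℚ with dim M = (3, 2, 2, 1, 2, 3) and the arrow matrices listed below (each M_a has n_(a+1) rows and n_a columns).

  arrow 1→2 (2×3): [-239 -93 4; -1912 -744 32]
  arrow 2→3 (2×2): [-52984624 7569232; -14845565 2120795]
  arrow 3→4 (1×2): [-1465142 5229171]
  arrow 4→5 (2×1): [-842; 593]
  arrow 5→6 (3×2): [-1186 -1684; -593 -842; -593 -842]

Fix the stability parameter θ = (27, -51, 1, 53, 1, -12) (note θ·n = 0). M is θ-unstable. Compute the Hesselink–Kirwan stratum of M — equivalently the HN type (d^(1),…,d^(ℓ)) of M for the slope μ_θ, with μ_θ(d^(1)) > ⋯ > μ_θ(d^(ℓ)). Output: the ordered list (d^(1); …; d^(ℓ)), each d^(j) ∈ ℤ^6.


Interval decomposition of M: I[1,1]^2, I[1,5], I[2,2], I[3,3], I[5,6], I[6,6]^2.
HN type (ℓ=5): μ^(1)=27; μ^(2)=1; μ^(3)=-11/2; μ^(4)=-12; μ^(5)=-51

((2, 0, 0, 1, 1, 0); (0, 0, 2, 0, 0, 0); (0, 0, 0, 0, 1, 1); (1, 1, 0, 0, 0, 2); (0, 1, 0, 0, 0, 0))


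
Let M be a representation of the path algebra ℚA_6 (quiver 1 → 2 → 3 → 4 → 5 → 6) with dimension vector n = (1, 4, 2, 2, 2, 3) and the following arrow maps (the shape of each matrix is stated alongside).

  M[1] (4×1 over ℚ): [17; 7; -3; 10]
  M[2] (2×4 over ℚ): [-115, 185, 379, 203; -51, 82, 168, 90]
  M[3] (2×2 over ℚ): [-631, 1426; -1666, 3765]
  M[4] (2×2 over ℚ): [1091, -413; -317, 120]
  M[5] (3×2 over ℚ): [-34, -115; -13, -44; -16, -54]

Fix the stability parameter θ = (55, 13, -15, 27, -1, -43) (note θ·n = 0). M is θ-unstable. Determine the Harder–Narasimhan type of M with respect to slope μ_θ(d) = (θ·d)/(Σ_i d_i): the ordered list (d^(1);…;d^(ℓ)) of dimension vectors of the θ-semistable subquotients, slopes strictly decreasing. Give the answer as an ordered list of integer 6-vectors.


Barcode: M ≅ I[1,6], I[2,2]^2, I[2,6], I[6,6]. HN layers by μ_θ (4 steps, strictly decreasing):
  μ^(1)=13; μ^(2)=6; μ^(3)=-19/5; μ^(4)=-43

((0, 2, 0, 0, 0, 0); (1, 1, 1, 1, 1, 1); (0, 1, 1, 1, 1, 1); (0, 0, 0, 0, 0, 1))


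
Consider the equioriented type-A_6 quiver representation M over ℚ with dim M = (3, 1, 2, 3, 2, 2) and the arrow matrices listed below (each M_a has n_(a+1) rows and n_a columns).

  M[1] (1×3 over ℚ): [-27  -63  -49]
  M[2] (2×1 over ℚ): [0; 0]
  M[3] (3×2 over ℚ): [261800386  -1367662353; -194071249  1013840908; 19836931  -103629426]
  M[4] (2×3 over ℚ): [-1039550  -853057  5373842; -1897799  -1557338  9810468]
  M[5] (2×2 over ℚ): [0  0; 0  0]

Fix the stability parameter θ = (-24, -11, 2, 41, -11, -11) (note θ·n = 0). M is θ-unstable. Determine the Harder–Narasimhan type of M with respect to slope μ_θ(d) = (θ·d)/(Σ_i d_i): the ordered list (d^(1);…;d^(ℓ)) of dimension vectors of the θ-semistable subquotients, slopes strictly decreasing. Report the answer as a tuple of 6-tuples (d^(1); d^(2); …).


Barcode: M ≅ I[1,1]^2, I[1,2], I[3,5]^2, I[4,4], I[6,6]^2. HN layers by μ_θ (5 steps, strictly decreasing):
  μ^(1)=41; μ^(2)=15; μ^(3)=2; μ^(4)=-11; μ^(5)=-24

((0, 0, 0, 1, 0, 0); (0, 0, 0, 2, 2, 0); (0, 0, 2, 0, 0, 0); (0, 1, 0, 0, 0, 2); (3, 0, 0, 0, 0, 0))


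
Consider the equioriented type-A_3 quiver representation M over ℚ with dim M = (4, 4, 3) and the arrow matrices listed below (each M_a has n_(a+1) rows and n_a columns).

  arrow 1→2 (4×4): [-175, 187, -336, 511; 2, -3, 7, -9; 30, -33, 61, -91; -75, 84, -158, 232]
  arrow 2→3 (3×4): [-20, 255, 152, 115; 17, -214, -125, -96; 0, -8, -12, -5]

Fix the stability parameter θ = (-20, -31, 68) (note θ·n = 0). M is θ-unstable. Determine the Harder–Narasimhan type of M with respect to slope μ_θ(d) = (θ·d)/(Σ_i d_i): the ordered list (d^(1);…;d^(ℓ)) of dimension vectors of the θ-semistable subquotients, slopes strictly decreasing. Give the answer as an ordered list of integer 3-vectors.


Barcode: M ≅ I[1,2], I[1,3]^3. HN layers by μ_θ (2 steps, strictly decreasing):
  μ^(1)=68; μ^(2)=-51/2

((0, 0, 3); (4, 4, 0))


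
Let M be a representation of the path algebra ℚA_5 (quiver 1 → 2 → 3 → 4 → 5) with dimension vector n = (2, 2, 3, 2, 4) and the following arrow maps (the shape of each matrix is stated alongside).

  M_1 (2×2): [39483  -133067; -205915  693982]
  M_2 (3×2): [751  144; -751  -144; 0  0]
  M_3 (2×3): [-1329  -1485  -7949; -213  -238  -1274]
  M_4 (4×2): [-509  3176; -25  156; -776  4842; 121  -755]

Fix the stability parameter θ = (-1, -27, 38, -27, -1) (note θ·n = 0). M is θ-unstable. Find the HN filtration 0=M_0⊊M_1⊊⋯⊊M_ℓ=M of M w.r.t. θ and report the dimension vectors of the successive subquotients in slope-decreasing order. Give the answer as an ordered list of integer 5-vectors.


Via rank(M_{q-1}∘⋯∘M_p): M ≅ I[1,2], I[1,5], I[3,3], I[3,5], I[5,5]^2.
μ_θ-semistable layers: μ^(1)=38; μ^(2)=10/3; μ^(3)=-1; μ^(4)=-14

((0, 0, 1, 0, 0); (0, 0, 2, 2, 2); (0, 0, 0, 0, 2); (2, 2, 0, 0, 0))


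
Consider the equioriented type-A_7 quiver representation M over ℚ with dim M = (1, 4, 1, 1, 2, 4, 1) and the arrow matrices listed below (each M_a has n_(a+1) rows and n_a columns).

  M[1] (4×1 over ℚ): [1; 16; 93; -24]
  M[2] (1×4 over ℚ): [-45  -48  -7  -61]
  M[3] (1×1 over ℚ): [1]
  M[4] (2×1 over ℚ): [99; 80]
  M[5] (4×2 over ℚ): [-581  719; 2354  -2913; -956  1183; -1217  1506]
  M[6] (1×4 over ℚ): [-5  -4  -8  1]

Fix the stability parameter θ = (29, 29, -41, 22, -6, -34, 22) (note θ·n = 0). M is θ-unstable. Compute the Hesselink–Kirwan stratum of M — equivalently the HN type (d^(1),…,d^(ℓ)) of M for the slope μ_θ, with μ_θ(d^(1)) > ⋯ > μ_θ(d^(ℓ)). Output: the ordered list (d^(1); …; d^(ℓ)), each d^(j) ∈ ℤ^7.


Barcode: M ≅ I[1,2], I[2,2]^2, I[2,6], I[5,7], I[6,6]^2. HN layers by μ_θ (5 steps, strictly decreasing):
  μ^(1)=29; μ^(2)=22; μ^(3)=-6; μ^(4)=-20; μ^(5)=-34

((1, 3, 0, 0, 0, 0, 0); (0, 0, 0, 0, 0, 0, 1); (0, 1, 1, 1, 1, 1, 0); (0, 0, 0, 0, 1, 1, 0); (0, 0, 0, 0, 0, 2, 0))


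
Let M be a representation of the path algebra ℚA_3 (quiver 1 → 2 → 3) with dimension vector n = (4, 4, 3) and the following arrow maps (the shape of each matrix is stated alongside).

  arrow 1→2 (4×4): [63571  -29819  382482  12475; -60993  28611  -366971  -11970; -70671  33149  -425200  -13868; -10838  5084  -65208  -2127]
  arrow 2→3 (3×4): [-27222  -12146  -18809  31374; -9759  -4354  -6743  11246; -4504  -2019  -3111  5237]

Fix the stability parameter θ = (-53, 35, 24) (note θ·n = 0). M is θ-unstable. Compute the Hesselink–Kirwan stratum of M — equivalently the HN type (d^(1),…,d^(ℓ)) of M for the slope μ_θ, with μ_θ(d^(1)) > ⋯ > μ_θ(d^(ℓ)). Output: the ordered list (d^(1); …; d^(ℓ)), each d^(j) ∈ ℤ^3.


Via rank(M_{q-1}∘⋯∘M_p): M ≅ I[1,1], I[1,3]^3, I[2,2].
μ_θ-semistable layers: μ^(1)=35; μ^(2)=59/2; μ^(3)=-53

((0, 1, 0); (0, 3, 3); (4, 0, 0))


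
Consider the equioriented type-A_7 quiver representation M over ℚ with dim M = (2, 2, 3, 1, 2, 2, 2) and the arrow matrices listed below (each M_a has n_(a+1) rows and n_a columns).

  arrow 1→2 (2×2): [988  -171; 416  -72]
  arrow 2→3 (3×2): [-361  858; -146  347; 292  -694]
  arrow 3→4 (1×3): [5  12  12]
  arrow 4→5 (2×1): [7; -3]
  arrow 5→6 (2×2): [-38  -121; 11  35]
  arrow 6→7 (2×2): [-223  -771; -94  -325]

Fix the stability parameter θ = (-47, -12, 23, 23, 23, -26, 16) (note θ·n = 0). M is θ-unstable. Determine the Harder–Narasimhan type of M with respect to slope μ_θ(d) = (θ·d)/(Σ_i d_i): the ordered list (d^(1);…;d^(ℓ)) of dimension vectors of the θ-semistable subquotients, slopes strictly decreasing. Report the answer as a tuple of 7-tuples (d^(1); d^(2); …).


Barcode: M ≅ I[1,1], I[1,7], I[2,3], I[3,3], I[5,7]. HN layers by μ_θ (6 steps, strictly decreasing):
  μ^(1)=23; μ^(2)=16; μ^(3)=43/4; μ^(4)=-3/2; μ^(5)=-12; μ^(6)=-47

((0, 0, 2, 0, 0, 0, 0); (0, 0, 0, 0, 0, 0, 2); (0, 0, 1, 1, 1, 1, 0); (0, 0, 0, 0, 1, 1, 0); (0, 2, 0, 0, 0, 0, 0); (2, 0, 0, 0, 0, 0, 0))


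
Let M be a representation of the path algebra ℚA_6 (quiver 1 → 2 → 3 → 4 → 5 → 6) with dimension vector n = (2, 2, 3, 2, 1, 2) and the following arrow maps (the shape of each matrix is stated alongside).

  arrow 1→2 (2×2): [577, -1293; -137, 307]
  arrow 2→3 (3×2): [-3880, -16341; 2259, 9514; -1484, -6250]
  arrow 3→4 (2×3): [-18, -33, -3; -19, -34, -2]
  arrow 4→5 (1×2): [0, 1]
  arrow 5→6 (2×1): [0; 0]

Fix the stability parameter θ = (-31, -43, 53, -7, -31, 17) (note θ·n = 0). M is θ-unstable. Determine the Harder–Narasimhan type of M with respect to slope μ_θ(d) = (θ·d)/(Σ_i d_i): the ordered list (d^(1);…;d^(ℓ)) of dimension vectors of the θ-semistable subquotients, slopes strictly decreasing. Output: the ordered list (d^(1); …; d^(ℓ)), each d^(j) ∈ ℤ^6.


Via rank(M_{q-1}∘⋯∘M_p): M ≅ I[1,4], I[1,5], I[3,3], I[6,6]^2.
μ_θ-semistable layers: μ^(1)=53; μ^(2)=23; μ^(3)=17; μ^(4)=5; μ^(5)=-37

((0, 0, 1, 0, 0, 0); (0, 0, 1, 1, 0, 0); (0, 0, 0, 0, 0, 2); (0, 0, 1, 1, 1, 0); (2, 2, 0, 0, 0, 0))


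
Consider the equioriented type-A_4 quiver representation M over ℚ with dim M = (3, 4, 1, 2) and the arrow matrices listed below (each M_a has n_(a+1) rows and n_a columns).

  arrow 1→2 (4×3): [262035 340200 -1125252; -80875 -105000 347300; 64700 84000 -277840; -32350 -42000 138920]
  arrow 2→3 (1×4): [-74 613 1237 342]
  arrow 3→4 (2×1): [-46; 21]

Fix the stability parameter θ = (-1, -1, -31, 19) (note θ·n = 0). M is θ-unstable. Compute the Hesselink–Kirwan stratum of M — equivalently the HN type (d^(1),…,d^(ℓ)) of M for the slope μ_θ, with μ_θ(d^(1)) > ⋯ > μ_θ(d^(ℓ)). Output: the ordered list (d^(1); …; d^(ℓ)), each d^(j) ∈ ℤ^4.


Interval decomposition of M: I[1,1]^2, I[1,4], I[2,2]^3, I[4,4].
HN type (ℓ=3): μ^(1)=19; μ^(2)=-1; μ^(3)=-11

((0, 0, 0, 2); (2, 3, 0, 0); (1, 1, 1, 0))


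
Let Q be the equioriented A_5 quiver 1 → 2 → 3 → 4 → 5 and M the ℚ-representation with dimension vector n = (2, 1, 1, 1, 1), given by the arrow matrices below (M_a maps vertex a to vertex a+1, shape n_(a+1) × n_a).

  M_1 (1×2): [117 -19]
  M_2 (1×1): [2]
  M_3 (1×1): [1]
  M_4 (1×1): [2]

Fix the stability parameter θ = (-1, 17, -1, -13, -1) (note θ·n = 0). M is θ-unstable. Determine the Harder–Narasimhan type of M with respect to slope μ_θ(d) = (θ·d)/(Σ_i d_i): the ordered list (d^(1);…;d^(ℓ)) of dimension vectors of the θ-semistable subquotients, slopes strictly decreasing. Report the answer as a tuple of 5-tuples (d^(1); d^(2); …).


Interval decomposition of M: I[1,1], I[1,5].
HN type (ℓ=2): μ^(1)=1/2; μ^(2)=-1

((0, 1, 1, 1, 1); (2, 0, 0, 0, 0))


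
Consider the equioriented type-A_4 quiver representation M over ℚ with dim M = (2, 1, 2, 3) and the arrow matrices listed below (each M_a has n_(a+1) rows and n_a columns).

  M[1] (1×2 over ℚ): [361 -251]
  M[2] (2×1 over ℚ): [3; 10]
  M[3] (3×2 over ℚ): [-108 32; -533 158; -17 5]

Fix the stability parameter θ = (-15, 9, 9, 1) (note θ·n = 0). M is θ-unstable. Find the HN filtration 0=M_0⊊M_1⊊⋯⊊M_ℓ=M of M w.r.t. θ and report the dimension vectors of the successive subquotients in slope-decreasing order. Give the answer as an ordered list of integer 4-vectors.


Interval decomposition of M: I[1,1], I[1,4], I[3,4], I[4,4].
HN type (ℓ=4): μ^(1)=19/3; μ^(2)=5; μ^(3)=1; μ^(4)=-15

((0, 1, 1, 1); (0, 0, 1, 1); (0, 0, 0, 1); (2, 0, 0, 0))


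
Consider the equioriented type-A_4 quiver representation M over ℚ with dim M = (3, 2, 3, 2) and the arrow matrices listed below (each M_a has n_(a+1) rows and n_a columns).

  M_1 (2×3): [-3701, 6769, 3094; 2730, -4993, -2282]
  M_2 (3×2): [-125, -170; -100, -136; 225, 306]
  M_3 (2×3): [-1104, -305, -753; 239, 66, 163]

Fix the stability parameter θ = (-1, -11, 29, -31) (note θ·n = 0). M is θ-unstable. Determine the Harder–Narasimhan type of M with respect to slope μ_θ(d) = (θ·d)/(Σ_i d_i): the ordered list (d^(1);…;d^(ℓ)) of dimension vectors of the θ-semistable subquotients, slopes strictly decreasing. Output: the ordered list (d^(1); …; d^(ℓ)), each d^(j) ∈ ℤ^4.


Via rank(M_{q-1}∘⋯∘M_p): M ≅ I[1,1], I[1,2], I[1,4], I[3,3], I[3,4].
μ_θ-semistable layers: μ^(1)=29; μ^(2)=-1; μ^(3)=-6

((0, 0, 1, 0); (1, 0, 2, 2); (2, 2, 0, 0))


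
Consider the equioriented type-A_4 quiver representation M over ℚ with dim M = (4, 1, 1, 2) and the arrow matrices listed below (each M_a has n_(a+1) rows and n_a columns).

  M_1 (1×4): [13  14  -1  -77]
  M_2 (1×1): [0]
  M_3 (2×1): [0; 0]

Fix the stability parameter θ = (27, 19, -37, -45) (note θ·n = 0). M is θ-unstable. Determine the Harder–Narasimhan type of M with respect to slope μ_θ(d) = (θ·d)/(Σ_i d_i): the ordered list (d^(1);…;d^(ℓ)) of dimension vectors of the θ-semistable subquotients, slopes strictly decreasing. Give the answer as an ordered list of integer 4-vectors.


Interval decomposition of M: I[1,1]^3, I[1,2], I[3,3], I[4,4]^2.
HN type (ℓ=4): μ^(1)=27; μ^(2)=23; μ^(3)=-37; μ^(4)=-45

((3, 0, 0, 0); (1, 1, 0, 0); (0, 0, 1, 0); (0, 0, 0, 2))


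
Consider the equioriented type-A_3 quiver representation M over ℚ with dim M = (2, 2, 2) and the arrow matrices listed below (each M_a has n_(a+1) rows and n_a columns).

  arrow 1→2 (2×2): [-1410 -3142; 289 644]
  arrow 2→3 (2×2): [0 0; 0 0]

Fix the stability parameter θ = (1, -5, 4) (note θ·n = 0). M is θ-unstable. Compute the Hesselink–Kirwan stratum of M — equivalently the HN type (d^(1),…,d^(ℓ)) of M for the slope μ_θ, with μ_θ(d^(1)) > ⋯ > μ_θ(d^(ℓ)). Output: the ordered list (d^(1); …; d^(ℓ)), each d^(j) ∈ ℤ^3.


Via rank(M_{q-1}∘⋯∘M_p): M ≅ I[1,2]^2, I[3,3]^2.
μ_θ-semistable layers: μ^(1)=4; μ^(2)=-2

((0, 0, 2); (2, 2, 0))


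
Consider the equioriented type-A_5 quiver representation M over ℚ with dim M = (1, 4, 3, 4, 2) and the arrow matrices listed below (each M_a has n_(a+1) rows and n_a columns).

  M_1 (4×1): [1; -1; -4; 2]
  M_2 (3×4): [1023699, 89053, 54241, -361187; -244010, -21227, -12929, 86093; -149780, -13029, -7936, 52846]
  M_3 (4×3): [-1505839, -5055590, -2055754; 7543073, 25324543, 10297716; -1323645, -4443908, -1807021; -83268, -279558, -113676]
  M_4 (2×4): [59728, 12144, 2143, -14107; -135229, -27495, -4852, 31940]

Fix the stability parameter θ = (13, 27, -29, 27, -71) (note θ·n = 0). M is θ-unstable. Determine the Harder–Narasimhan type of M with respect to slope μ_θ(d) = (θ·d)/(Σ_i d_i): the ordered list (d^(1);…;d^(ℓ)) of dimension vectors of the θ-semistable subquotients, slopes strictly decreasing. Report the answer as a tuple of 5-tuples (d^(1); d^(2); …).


Barcode: M ≅ I[1,5], I[2,2], I[2,4], I[2,5], I[4,4]. HN layers by μ_θ (4 steps, strictly decreasing):
  μ^(1)=27; μ^(2)=-1; μ^(3)=-33/5; μ^(4)=-23/2

((0, 1, 0, 2, 0); (0, 1, 1, 0, 0); (1, 1, 1, 1, 1); (0, 1, 1, 1, 1))


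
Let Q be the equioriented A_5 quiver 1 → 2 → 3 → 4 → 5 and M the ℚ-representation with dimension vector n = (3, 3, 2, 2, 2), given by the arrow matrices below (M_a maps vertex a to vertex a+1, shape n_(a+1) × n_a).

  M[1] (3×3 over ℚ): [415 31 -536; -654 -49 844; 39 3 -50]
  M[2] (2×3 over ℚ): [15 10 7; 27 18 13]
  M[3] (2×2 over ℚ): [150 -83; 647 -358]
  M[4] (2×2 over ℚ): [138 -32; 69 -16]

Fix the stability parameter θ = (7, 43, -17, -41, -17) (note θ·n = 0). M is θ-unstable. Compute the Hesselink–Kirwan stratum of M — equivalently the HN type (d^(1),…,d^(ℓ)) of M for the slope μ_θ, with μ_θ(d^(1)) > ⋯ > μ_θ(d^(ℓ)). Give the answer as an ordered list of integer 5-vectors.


Via rank(M_{q-1}∘⋯∘M_p): M ≅ I[1,2], I[1,4], I[1,5], I[5,5].
μ_θ-semistable layers: μ^(1)=43; μ^(2)=7; μ^(3)=-2; μ^(4)=-5; μ^(5)=-17

((0, 1, 0, 0, 0); (1, 0, 0, 0, 0); (1, 1, 1, 1, 0); (1, 1, 1, 1, 1); (0, 0, 0, 0, 1))


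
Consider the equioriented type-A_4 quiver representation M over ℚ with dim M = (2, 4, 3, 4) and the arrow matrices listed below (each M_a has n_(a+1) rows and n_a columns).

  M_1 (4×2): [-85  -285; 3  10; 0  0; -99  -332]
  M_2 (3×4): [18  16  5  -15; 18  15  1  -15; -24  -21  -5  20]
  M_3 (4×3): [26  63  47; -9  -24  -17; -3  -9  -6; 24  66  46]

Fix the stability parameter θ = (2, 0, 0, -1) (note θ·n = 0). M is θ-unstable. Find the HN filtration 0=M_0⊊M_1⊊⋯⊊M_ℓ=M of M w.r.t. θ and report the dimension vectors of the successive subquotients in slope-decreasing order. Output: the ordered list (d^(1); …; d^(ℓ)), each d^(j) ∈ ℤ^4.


Barcode: M ≅ I[1,2], I[1,4], I[2,3], I[2,4], I[4,4]^2. HN layers by μ_θ (5 steps, strictly decreasing):
  μ^(1)=1; μ^(2)=1/4; μ^(3)=0; μ^(4)=-1/3; μ^(5)=-1

((1, 1, 0, 0); (1, 1, 1, 1); (0, 1, 1, 0); (0, 1, 1, 1); (0, 0, 0, 2))


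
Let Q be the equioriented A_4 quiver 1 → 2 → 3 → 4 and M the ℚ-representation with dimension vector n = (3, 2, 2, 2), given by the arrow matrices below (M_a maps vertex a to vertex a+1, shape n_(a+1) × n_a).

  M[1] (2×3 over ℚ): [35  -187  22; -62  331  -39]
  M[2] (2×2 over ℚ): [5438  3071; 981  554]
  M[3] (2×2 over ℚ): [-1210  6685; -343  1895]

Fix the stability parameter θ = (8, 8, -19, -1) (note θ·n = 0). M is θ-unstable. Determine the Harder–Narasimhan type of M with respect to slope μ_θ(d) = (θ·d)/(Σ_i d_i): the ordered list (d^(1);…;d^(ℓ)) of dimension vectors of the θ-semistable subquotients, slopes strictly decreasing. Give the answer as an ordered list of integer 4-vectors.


Interval decomposition of M: I[1,1], I[1,4]^2.
HN type (ℓ=2): μ^(1)=8; μ^(2)=-1

((1, 0, 0, 0); (2, 2, 2, 2))


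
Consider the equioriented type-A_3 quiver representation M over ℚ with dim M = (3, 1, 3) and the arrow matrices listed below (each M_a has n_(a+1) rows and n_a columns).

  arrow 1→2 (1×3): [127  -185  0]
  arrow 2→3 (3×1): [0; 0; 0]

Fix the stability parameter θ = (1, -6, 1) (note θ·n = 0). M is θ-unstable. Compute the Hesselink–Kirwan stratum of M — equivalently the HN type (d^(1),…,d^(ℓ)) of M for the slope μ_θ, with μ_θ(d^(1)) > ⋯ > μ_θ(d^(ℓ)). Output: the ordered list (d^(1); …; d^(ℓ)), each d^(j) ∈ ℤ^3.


Interval decomposition of M: I[1,1]^2, I[1,2], I[3,3]^3.
HN type (ℓ=2): μ^(1)=1; μ^(2)=-5/2

((2, 0, 3); (1, 1, 0))


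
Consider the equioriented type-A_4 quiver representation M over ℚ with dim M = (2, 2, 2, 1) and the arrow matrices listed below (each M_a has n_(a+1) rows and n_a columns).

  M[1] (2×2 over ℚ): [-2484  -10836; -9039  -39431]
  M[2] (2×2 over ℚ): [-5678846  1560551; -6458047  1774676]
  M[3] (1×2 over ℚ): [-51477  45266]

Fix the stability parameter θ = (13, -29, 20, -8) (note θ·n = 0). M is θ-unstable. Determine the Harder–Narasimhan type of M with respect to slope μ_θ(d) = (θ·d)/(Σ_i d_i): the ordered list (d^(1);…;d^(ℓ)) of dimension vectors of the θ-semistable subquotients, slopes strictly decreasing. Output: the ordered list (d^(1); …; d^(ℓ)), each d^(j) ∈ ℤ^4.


Barcode: M ≅ I[1,1], I[1,4], I[2,3]. HN layers by μ_θ (5 steps, strictly decreasing):
  μ^(1)=20; μ^(2)=13; μ^(3)=6; μ^(4)=-8; μ^(5)=-29

((0, 0, 1, 0); (1, 0, 0, 0); (0, 0, 1, 1); (1, 1, 0, 0); (0, 1, 0, 0))


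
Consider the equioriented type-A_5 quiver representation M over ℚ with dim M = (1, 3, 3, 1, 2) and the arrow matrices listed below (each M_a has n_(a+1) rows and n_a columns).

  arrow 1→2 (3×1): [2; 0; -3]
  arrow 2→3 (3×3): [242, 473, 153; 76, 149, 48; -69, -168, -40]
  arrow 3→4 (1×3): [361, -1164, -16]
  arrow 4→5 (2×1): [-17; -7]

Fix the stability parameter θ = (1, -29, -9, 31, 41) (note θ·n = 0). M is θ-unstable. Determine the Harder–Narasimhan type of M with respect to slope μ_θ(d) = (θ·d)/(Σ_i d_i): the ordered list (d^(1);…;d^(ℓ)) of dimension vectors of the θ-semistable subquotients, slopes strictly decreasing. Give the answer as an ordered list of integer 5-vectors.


Via rank(M_{q-1}∘⋯∘M_p): M ≅ I[1,5], I[2,3]^2, I[5,5].
μ_θ-semistable layers: μ^(1)=41; μ^(2)=31; μ^(3)=-9; μ^(4)=-14; μ^(5)=-29

((0, 0, 0, 0, 2); (0, 0, 0, 1, 0); (0, 0, 3, 0, 0); (1, 1, 0, 0, 0); (0, 2, 0, 0, 0))


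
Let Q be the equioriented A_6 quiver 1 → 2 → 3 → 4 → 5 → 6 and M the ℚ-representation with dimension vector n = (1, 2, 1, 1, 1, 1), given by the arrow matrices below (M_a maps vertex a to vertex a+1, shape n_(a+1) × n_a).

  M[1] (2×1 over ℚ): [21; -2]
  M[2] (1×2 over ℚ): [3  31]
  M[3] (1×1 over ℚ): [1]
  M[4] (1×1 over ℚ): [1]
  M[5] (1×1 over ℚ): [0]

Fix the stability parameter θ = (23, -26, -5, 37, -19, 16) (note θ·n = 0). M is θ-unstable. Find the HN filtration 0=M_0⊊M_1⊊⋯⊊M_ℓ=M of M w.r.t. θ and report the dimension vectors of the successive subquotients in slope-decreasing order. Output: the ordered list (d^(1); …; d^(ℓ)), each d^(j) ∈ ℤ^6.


Barcode: M ≅ I[1,5], I[2,2], I[6,6]. HN layers by μ_θ (4 steps, strictly decreasing):
  μ^(1)=16; μ^(2)=9; μ^(3)=-8/3; μ^(4)=-26

((0, 0, 0, 0, 0, 1); (0, 0, 0, 1, 1, 0); (1, 1, 1, 0, 0, 0); (0, 1, 0, 0, 0, 0))


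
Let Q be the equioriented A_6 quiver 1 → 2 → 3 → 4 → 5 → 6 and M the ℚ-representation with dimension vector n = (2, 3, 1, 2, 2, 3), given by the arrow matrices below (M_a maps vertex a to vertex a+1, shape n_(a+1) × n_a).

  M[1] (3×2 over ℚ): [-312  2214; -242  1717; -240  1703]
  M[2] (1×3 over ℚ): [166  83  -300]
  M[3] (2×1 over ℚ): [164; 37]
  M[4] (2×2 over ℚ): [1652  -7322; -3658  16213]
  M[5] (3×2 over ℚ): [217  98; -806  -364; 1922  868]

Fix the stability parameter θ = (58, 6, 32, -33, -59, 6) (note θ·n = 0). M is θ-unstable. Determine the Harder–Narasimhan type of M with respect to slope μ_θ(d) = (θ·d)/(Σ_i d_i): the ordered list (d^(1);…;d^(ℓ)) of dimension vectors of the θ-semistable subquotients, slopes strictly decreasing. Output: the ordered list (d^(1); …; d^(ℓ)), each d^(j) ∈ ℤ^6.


Barcode: M ≅ I[1,2], I[1,5], I[2,2], I[4,4], I[5,6], I[6,6]^2. HN layers by μ_θ (5 steps, strictly decreasing):
  μ^(1)=32; μ^(2)=6; μ^(3)=4/5; μ^(4)=-33; μ^(5)=-59

((1, 1, 0, 0, 0, 0); (0, 1, 0, 0, 0, 3); (1, 1, 1, 1, 1, 0); (0, 0, 0, 1, 0, 0); (0, 0, 0, 0, 1, 0))


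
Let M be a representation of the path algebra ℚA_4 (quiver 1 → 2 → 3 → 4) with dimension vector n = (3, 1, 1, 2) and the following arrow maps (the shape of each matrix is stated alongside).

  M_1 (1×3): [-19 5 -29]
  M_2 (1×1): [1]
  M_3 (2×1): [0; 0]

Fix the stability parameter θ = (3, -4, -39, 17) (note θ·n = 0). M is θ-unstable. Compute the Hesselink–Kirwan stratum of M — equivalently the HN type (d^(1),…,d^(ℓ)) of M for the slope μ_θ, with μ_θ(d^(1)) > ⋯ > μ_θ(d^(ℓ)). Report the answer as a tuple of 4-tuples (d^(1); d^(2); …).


Barcode: M ≅ I[1,1]^2, I[1,3], I[4,4]^2. HN layers by μ_θ (3 steps, strictly decreasing):
  μ^(1)=17; μ^(2)=3; μ^(3)=-40/3

((0, 0, 0, 2); (2, 0, 0, 0); (1, 1, 1, 0))


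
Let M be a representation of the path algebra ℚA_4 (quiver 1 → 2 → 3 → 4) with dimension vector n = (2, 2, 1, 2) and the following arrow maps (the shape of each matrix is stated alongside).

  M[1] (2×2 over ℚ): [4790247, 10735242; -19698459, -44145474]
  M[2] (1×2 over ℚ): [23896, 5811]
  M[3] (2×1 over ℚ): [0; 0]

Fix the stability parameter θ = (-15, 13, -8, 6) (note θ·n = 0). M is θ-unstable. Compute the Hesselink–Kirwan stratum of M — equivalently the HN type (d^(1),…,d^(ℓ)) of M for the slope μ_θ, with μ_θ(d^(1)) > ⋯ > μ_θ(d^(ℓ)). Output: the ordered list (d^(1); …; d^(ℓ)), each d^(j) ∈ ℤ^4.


Via rank(M_{q-1}∘⋯∘M_p): M ≅ I[1,1], I[1,3], I[2,2], I[4,4]^2.
μ_θ-semistable layers: μ^(1)=13; μ^(2)=6; μ^(3)=5/2; μ^(4)=-15

((0, 1, 0, 0); (0, 0, 0, 2); (0, 1, 1, 0); (2, 0, 0, 0))


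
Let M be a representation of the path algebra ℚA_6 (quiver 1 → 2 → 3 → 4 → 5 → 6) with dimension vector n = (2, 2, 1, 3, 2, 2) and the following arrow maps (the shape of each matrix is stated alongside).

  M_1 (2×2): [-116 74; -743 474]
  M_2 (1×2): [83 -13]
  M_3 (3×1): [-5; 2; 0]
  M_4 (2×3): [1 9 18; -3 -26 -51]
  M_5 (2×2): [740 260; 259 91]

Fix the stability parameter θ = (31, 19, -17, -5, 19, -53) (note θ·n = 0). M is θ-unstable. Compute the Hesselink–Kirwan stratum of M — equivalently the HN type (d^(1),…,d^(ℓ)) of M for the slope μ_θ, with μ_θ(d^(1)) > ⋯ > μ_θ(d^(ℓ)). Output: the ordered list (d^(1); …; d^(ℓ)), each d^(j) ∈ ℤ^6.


Interval decomposition of M: I[1,2], I[1,5], I[4,4], I[4,6], I[6,6].
HN type (ℓ=6): μ^(1)=25; μ^(2)=19; μ^(3)=7; μ^(4)=-5; μ^(5)=-13; μ^(6)=-53

((1, 1, 0, 0, 0, 0); (0, 0, 0, 0, 1, 0); (1, 1, 1, 1, 0, 0); (0, 0, 0, 1, 0, 0); (0, 0, 0, 1, 1, 1); (0, 0, 0, 0, 0, 1))
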